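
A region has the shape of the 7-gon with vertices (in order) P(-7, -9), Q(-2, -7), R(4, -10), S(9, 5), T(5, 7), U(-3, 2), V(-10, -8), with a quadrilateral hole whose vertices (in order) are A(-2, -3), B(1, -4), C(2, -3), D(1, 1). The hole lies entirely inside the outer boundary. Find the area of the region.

Outer boundary:
P→Q: (-7)(-7) − (-2)(-9) = 31
Q→R: (-2)(-10) − (4)(-7) = 48
R→S: (4)(5) − (9)(-10) = 110
S→T: (9)(7) − (5)(5) = 38
T→U: (5)(2) − (-3)(7) = 31
U→V: (-3)(-8) − (-10)(2) = 44
V→P: (-10)(-9) − (-7)(-8) = 34
Σ = 336
Area = |Σ|/2 = 168.
Hole:
Apply the shoelace formula: 2A = Σ (x_i·y_{i+1} − x_{i+1}·y_i), indices taken mod 4.
Σ = (11) + (5) + (5) + (-1) = 20
Area = |Σ|/2 = 10.
Net area = 168 − 10 = 158.

158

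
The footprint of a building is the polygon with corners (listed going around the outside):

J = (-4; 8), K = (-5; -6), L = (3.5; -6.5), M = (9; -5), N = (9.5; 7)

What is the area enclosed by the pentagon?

186.5

Apply the shoelace formula: 2A = Σ (x_i·y_{i+1} − x_{i+1}·y_i), indices taken mod 5.
Σ = (64) + (53.5) + (41) + (110.5) + (104) = 373
Area = |Σ|/2 = 186.5.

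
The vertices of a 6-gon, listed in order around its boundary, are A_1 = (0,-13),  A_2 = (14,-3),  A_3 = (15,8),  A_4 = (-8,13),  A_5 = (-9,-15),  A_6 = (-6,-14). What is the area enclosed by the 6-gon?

A_1→A_2: (0)(-3) − (14)(-13) = 182
A_2→A_3: (14)(8) − (15)(-3) = 157
A_3→A_4: (15)(13) − (-8)(8) = 259
A_4→A_5: (-8)(-15) − (-9)(13) = 237
A_5→A_6: (-9)(-14) − (-6)(-15) = 36
A_6→A_1: (-6)(-13) − (0)(-14) = 78
Σ = 949
Area = |Σ|/2 = 474.5.

474.5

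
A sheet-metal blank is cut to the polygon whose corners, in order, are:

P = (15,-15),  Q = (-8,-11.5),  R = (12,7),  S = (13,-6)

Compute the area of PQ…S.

239.25

Σ = (-292.5) + (82) + (-163) + (-105) = -478.5
Area = |Σ|/2 = 239.25.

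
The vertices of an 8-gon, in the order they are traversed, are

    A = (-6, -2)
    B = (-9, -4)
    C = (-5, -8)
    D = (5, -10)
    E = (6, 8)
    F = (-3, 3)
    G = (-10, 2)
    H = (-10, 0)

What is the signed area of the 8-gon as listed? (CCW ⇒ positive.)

Apply Gauss's area formula: 2A = Σ (x_i·y_{i+1} − x_{i+1}·y_i), indices taken mod 8.
Σ = (6) + (52) + (90) + (100) + (42) + (24) + (20) + (20) = 354
Signed area = Σ/2 = 177 (positive ⇒ counter-clockwise traversal).

177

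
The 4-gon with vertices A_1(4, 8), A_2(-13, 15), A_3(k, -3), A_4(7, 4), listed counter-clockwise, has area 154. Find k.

The doubled signed area Σ (x_i y_{i+1} − x_{i+1} y_i) is linear in k.
With k=0 it equals 264; the coefficient of k is -11 (from the two edges through A_3).
So -11·k + 264 = 2·154 = 308 ⇒ k = -4.

-4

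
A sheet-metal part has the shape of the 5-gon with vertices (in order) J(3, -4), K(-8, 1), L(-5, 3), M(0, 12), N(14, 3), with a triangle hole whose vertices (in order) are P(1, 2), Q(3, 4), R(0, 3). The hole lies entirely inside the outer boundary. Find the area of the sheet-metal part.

168.5

Outer boundary:
Apply the shoelace (surveyor's) formula: 2A = Σ (x_i·y_{i+1} − x_{i+1}·y_i), indices taken mod 5.
J→K: (3)(1) − (-8)(-4) = -29
K→L: (-8)(3) − (-5)(1) = -19
L→M: (-5)(12) − (0)(3) = -60
M→N: (0)(3) − (14)(12) = -168
N→J: (14)(-4) − (3)(3) = -65
Σ = -341
Area = |Σ|/2 = 170.5.
Hole:
Apply the surveyor's formula: 2A = Σ (x_i·y_{i+1} − x_{i+1}·y_i), indices taken mod 3.
P→Q: (1)(4) − (3)(2) = -2
Q→R: (3)(3) − (0)(4) = 9
R→P: (0)(2) − (1)(3) = -3
Σ = 4
Area = |Σ|/2 = 2.
Net area = 170.5 − 2 = 168.5.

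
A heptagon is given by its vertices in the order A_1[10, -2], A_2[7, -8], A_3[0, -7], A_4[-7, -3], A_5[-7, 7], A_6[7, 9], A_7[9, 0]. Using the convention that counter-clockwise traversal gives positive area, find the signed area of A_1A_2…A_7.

Apply the surveyor's formula: 2A = Σ (x_i·y_{i+1} − x_{i+1}·y_i), indices taken mod 7.
Cross-terms: -66, -49, -49, -70, -112, -81, -18  ⇒  Σ = -445
Signed area = Σ/2 = -222.5 (negative ⇒ clockwise traversal).

-222.5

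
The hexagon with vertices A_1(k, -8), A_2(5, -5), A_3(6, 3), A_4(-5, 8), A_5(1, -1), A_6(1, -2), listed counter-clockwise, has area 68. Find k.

Write out the shoelace sum; only the two edges meeting at A_1 involve k:
2·Area = [(1·(-8) − k·(-2)) + (k·(-5) − 5·(-8))] + 104
       = -3·k + 136 = 136
⇒ k = 0.

0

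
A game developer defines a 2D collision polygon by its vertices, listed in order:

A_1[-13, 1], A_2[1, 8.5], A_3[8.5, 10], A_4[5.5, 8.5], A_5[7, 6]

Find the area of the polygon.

49

Apply the shoelace (surveyor's) formula: 2A = Σ (x_i·y_{i+1} − x_{i+1}·y_i), indices taken mod 5.
A_1→A_2: (-13)(8.5) − (1)(1) = -111.5
A_2→A_3: (1)(10) − (8.5)(8.5) = -62.25
A_3→A_4: (8.5)(8.5) − (5.5)(10) = 17.25
A_4→A_5: (5.5)(6) − (7)(8.5) = -26.5
A_5→A_1: (7)(1) − (-13)(6) = 85
Σ = -98
Area = |Σ|/2 = 49.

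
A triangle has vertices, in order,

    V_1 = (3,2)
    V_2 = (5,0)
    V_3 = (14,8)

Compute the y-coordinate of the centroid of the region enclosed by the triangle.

10/3

Apply the shoelace (surveyor's) formula. First the cross-terms c_i = x_i·y_{i+1} − x_{i+1}·y_i:
  -10, 40, 4  ⇒  2A = 34, A = 17.
Then Σ (y_i + y_{i+1})·c_i = 340, so ȳ = 340 / (6·17) = 10/3.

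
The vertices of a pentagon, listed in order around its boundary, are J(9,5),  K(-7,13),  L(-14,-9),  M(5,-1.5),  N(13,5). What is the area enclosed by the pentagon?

Σ = (152) + (245) + (66) + (44.5) + (20) = 527.5
Area = |Σ|/2 = 263.75.

263.75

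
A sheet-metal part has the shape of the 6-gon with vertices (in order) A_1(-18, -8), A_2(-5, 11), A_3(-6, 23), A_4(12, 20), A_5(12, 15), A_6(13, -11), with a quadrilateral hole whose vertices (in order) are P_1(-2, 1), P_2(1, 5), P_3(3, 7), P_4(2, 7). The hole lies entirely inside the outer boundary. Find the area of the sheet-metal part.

Outer boundary:
A_1→A_2: (-18)(11) − (-5)(-8) = -238
A_2→A_3: (-5)(23) − (-6)(11) = -49
A_3→A_4: (-6)(20) − (12)(23) = -396
A_4→A_5: (12)(15) − (12)(20) = -60
A_5→A_6: (12)(-11) − (13)(15) = -327
A_6→A_1: (13)(-8) − (-18)(-11) = -302
Σ = -1372
Area = |Σ|/2 = 686.
Hole:
Apply the shoelace formula: 2A = Σ (x_i·y_{i+1} − x_{i+1}·y_i), indices taken mod 4.
Σ = (-11) + (-8) + (7) + (16) = 4
Area = |Σ|/2 = 2.
Net area = 686 − 2 = 684.

684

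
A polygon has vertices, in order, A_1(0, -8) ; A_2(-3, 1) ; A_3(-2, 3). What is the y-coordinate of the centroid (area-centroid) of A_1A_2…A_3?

-4/3

Apply the shoelace (surveyor's) formula. First the cross-terms c_i = x_i·y_{i+1} − x_{i+1}·y_i:
  -24, -7, 16  ⇒  2A = -15, A = -7.5.
Then Σ (y_i + y_{i+1})·c_i = 60, so ȳ = 60 / (6·(-7.5)) = -4/3.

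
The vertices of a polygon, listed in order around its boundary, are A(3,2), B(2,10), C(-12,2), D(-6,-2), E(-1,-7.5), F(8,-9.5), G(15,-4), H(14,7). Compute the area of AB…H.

288.5

Apply Gauss's area formula: 2A = Σ (x_i·y_{i+1} − x_{i+1}·y_i), indices taken mod 8.
Cross-terms: 26, 124, 36, 43, 69.5, 110.5, 161, 7  ⇒  Σ = 577
Area = |Σ|/2 = 288.5.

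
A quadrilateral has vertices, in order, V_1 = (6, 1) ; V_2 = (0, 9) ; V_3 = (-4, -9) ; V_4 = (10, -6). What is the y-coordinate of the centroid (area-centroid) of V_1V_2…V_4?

Apply the shoelace (surveyor's) formula. First the cross-terms c_i = x_i·y_{i+1} − x_{i+1}·y_i:
  54, 36, 114, 46  ⇒  2A = 250, A = 125.
Then Σ (y_i + y_{i+1})·c_i = -1400, so ȳ = -1400 / (6·125) = -28/15.

-28/15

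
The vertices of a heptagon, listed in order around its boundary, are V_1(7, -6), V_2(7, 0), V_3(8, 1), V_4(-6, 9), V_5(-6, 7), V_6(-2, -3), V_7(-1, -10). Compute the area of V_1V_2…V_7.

Apply Gauss's area formula: 2A = Σ (x_i·y_{i+1} − x_{i+1}·y_i), indices taken mod 7.
Σ = (42) + (7) + (78) + (12) + (32) + (17) + (76) = 264
Area = |Σ|/2 = 132.

132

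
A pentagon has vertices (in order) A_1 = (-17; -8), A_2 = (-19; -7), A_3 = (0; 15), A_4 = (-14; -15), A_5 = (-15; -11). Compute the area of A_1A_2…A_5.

Cross-terms: -33, -285, 210, -71, -67  ⇒  Σ = -246
Area = |Σ|/2 = 123.

123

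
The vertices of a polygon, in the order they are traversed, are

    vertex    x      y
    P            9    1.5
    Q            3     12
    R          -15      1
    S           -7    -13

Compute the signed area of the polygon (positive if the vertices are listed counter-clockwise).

297.5

Apply the shoelace formula: 2A = Σ (x_i·y_{i+1} − x_{i+1}·y_i), indices taken mod 4.
Cross-terms: 103.5, 183, 202, 106.5  ⇒  Σ = 595
Signed area = Σ/2 = 297.5 (positive ⇒ counter-clockwise traversal).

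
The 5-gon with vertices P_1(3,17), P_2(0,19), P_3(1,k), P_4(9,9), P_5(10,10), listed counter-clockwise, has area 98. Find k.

Write out the shoelace sum; only the two edges meeting at P_3 involve k:
2·Area = [(0·k − 1·19) + (1·9 − 9·k)] + 197
       = -9·k + 187 = 196
⇒ k = -1.

-1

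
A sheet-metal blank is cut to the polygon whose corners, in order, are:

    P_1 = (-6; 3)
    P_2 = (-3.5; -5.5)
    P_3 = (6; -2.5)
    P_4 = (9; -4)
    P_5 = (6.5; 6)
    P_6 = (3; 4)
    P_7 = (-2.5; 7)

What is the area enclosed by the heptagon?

118.625

Apply the surveyor's formula: 2A = Σ (x_i·y_{i+1} − x_{i+1}·y_i), indices taken mod 7.
P_1→P_2: (-6)(-5.5) − (-3.5)(3) = 43.5
P_2→P_3: (-3.5)(-2.5) − (6)(-5.5) = 41.75
P_3→P_4: (6)(-4) − (9)(-2.5) = -1.5
P_4→P_5: (9)(6) − (6.5)(-4) = 80
P_5→P_6: (6.5)(4) − (3)(6) = 8
P_6→P_7: (3)(7) − (-2.5)(4) = 31
P_7→P_1: (-2.5)(3) − (-6)(7) = 34.5
Σ = 237.25
Area = |Σ|/2 = 118.625.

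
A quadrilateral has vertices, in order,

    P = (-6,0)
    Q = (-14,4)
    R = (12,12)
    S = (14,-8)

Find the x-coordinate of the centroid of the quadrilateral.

88/23

Apply the shoelace (surveyor's) formula. First the cross-terms c_i = x_i·y_{i+1} − x_{i+1}·y_i:
  -24, -216, -264, -48  ⇒  2A = -552, A = -276.
Then Σ (x_i + x_{i+1})·c_i = -6336, so x̄ = -6336 / (6·(-276)) = 88/23.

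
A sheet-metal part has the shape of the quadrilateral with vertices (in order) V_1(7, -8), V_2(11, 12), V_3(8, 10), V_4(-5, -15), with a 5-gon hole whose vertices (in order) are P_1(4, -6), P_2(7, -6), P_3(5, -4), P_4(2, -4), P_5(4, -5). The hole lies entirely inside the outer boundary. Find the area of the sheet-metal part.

125.5

Outer boundary:
V_1→V_2: (7)(12) − (11)(-8) = 172
V_2→V_3: (11)(10) − (8)(12) = 14
V_3→V_4: (8)(-15) − (-5)(10) = -70
V_4→V_1: (-5)(-8) − (7)(-15) = 145
Σ = 261
Area = |Σ|/2 = 130.5.
Hole:
Apply Gauss's area formula: 2A = Σ (x_i·y_{i+1} − x_{i+1}·y_i), indices taken mod 5.
P_1→P_2: (4)(-6) − (7)(-6) = 18
P_2→P_3: (7)(-4) − (5)(-6) = 2
P_3→P_4: (5)(-4) − (2)(-4) = -12
P_4→P_5: (2)(-5) − (4)(-4) = 6
P_5→P_1: (4)(-6) − (4)(-5) = -4
Σ = 10
Area = |Σ|/2 = 5.
Net area = 130.5 − 5 = 125.5.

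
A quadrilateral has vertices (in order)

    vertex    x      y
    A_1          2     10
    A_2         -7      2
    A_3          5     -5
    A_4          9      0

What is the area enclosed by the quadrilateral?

Apply the shoelace (surveyor's) formula: 2A = Σ (x_i·y_{i+1} − x_{i+1}·y_i), indices taken mod 4.
Σ = (74) + (25) + (45) + (90) = 234
Area = |Σ|/2 = 117.

117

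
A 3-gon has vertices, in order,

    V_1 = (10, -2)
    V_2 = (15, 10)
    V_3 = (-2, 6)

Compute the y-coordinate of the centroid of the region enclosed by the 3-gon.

Apply the shoelace (surveyor's) formula. First the cross-terms c_i = x_i·y_{i+1} − x_{i+1}·y_i:
  130, 110, -56  ⇒  2A = 184, A = 92.
Then Σ (y_i + y_{i+1})·c_i = 2576, so ȳ = 2576 / (6·92) = 14/3.

14/3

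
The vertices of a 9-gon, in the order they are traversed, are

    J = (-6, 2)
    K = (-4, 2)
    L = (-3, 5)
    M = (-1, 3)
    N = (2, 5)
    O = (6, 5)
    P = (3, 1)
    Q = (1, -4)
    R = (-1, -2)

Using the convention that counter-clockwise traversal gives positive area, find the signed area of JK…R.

-47.5

Apply Gauss's area formula: 2A = Σ (x_i·y_{i+1} − x_{i+1}·y_i), indices taken mod 9.
Σ = (-4) + (-14) + (-4) + (-11) + (-20) + (-9) + (-13) + (-6) + (-14) = -95
Signed area = Σ/2 = -47.5 (negative ⇒ clockwise traversal).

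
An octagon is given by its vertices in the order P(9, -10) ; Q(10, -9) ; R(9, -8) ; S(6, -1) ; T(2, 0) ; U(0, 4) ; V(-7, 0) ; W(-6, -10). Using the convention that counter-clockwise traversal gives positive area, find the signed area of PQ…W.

158.5

Apply Gauss's area formula: 2A = Σ (x_i·y_{i+1} − x_{i+1}·y_i), indices taken mod 8.
Σ = (19) + (1) + (39) + (2) + (8) + (28) + (70) + (150) = 317
Signed area = Σ/2 = 158.5 (positive ⇒ counter-clockwise traversal).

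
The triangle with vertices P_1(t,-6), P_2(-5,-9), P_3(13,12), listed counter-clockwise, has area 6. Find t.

Write out the shoelace sum; only the two edges meeting at P_1 involve t:
2·Area = [(13·(-6) − t·12) + (t·(-9) − (-5)·(-6))] + 57
       = -21·t + -51 = 12
⇒ t = -3.

-3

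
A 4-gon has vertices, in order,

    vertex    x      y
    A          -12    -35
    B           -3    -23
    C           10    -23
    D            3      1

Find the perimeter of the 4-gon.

92

|AB| = √((9)² + (12)²) = √225 = 15
|BC| = √((13)² + (0)²) = √169 = 13
|CD| = √((-7)² + (24)²) = √625 = 25
|DA| = √((-15)² + (-36)²) = √1521 = 39
Perimeter = 15 + 13 + 25 + 39 = 92.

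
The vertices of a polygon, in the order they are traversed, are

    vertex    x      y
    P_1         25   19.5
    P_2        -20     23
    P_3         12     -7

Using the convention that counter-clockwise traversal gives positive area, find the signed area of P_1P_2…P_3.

619

Apply the shoelace (surveyor's) formula: 2A = Σ (x_i·y_{i+1} − x_{i+1}·y_i), indices taken mod 3.
P_1→P_2: (25)(23) − (-20)(19.5) = 965
P_2→P_3: (-20)(-7) − (12)(23) = -136
P_3→P_1: (12)(19.5) − (25)(-7) = 409
Σ = 1238
Signed area = Σ/2 = 619 (positive ⇒ counter-clockwise traversal).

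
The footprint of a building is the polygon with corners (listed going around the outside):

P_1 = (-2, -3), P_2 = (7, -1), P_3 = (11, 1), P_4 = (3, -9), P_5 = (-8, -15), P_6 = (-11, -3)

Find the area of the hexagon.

146

P_1→P_2: (-2)(-1) − (7)(-3) = 23
P_2→P_3: (7)(1) − (11)(-1) = 18
P_3→P_4: (11)(-9) − (3)(1) = -102
P_4→P_5: (3)(-15) − (-8)(-9) = -117
P_5→P_6: (-8)(-3) − (-11)(-15) = -141
P_6→P_1: (-11)(-3) − (-2)(-3) = 27
Σ = -292
Area = |Σ|/2 = 146.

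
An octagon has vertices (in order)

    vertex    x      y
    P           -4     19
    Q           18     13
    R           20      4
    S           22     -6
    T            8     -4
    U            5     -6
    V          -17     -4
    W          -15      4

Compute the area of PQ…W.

688.5

P→Q: (-4)(13) − (18)(19) = -394
Q→R: (18)(4) − (20)(13) = -188
R→S: (20)(-6) − (22)(4) = -208
S→T: (22)(-4) − (8)(-6) = -40
T→U: (8)(-6) − (5)(-4) = -28
U→V: (5)(-4) − (-17)(-6) = -122
V→W: (-17)(4) − (-15)(-4) = -128
W→P: (-15)(19) − (-4)(4) = -269
Σ = -1377
Area = |Σ|/2 = 688.5.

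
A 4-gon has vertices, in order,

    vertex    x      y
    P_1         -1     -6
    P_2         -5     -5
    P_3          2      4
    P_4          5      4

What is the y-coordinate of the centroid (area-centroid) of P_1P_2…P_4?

Apply the surveyor's formula. First the cross-terms c_i = x_i·y_{i+1} − x_{i+1}·y_i:
  -25, -10, -12, -26  ⇒  2A = -73, A = -36.5.
Then Σ (y_i + y_{i+1})·c_i = 241, so ȳ = 241 / (6·(-36.5)) = -241/219.

-241/219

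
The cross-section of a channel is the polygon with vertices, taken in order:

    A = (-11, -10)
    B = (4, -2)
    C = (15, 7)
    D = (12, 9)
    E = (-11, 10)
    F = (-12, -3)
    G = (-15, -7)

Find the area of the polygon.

327.5

Apply the surveyor's formula: 2A = Σ (x_i·y_{i+1} − x_{i+1}·y_i), indices taken mod 7.
Cross-terms: 62, 58, 51, 219, 153, 39, 73  ⇒  Σ = 655
Area = |Σ|/2 = 327.5.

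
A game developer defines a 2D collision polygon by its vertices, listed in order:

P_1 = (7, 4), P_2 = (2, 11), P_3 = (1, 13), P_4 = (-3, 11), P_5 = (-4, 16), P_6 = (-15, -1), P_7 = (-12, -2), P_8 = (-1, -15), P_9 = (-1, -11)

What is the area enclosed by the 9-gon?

319.5

Apply the shoelace (surveyor's) formula: 2A = Σ (x_i·y_{i+1} − x_{i+1}·y_i), indices taken mod 9.
P_1→P_2: (7)(11) − (2)(4) = 69
P_2→P_3: (2)(13) − (1)(11) = 15
P_3→P_4: (1)(11) − (-3)(13) = 50
P_4→P_5: (-3)(16) − (-4)(11) = -4
P_5→P_6: (-4)(-1) − (-15)(16) = 244
P_6→P_7: (-15)(-2) − (-12)(-1) = 18
P_7→P_8: (-12)(-15) − (-1)(-2) = 178
P_8→P_9: (-1)(-11) − (-1)(-15) = -4
P_9→P_1: (-1)(4) − (7)(-11) = 73
Σ = 639
Area = |Σ|/2 = 319.5.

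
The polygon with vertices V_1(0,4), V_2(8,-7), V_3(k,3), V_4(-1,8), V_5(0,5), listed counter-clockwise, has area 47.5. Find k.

7

The doubled signed area Σ (x_i y_{i+1} − x_{i+1} y_i) is linear in k.
With k=0 it equals -10; the coefficient of k is 15 (from the two edges through V_3).
So 15·k + -10 = 2·47.5 = 95 ⇒ k = 7.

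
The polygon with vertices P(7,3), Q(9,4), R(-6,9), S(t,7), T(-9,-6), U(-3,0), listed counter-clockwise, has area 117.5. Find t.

The doubled signed area Σ (x_i y_{i+1} − x_{i+1} y_i) is linear in t.
With t=0 it equals 100; the coefficient of t is -15 (from the two edges through S).
So -15·t + 100 = 2·117.5 = 235 ⇒ t = -9.

-9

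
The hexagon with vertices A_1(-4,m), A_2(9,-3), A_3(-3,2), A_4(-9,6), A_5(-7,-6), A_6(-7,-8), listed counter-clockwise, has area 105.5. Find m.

-7

Write out the shoelace sum; only the two edges meeting at A_1 involve m:
2·Area = [((-7)·m − (-4)·(-8)) + ((-4)·(-3) − 9·m)] + 119
       = -16·m + 99 = 211
⇒ m = -7.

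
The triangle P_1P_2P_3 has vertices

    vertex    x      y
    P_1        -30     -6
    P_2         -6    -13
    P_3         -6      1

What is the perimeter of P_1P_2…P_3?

|P_1P_2| = √((24)² + (-7)²) = √625 = 25
|P_2P_3| = √((0)² + (14)²) = √196 = 14
|P_3P_1| = √((-24)² + (-7)²) = √625 = 25
Perimeter = 25 + 14 + 25 = 64.

64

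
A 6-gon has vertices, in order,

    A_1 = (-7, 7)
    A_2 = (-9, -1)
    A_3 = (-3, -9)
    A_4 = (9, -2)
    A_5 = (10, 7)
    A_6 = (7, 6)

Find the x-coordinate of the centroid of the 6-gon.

Apply Gauss's area formula. First the cross-terms c_i = x_i·y_{i+1} − x_{i+1}·y_i:
  70, 78, 87, 83, 11, 91  ⇒  2A = 420, A = 210.
Then Σ (x_i + x_{i+1})·c_i = 230, so x̄ = 230 / (6·210) = 23/126.

23/126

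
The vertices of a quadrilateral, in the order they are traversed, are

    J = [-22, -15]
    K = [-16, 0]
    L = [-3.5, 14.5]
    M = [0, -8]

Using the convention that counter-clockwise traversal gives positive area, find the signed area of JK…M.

-310

Apply the surveyor's formula: 2A = Σ (x_i·y_{i+1} − x_{i+1}·y_i), indices taken mod 4.
Σ = (-240) + (-232) + (28) + (-176) = -620
Signed area = Σ/2 = -310 (negative ⇒ clockwise traversal).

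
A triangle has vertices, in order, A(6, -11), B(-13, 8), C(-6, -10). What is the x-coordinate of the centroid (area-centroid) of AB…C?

-13/3

Apply the shoelace formula. First the cross-terms c_i = x_i·y_{i+1} − x_{i+1}·y_i:
  -95, 178, 126  ⇒  2A = 209, A = 104.5.
Then Σ (x_i + x_{i+1})·c_i = -2717, so x̄ = -2717 / (6·104.5) = -13/3.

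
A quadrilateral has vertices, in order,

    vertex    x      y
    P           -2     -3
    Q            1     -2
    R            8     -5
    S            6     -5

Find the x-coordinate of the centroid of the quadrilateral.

8/3

Apply the surveyor's formula. First the cross-terms c_i = x_i·y_{i+1} − x_{i+1}·y_i:
  7, 11, -10, -28  ⇒  2A = -20, A = -10.
Then Σ (x_i + x_{i+1})·c_i = -160, so x̄ = -160 / (6·(-10)) = 8/3.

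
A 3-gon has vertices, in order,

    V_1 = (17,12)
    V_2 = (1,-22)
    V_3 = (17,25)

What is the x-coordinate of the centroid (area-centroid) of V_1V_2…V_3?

Apply Gauss's area formula. First the cross-terms c_i = x_i·y_{i+1} − x_{i+1}·y_i:
  -386, 399, -221  ⇒  2A = -208, A = -104.
Then Σ (x_i + x_{i+1})·c_i = -7280, so x̄ = -7280 / (6·(-104)) = 35/3.

35/3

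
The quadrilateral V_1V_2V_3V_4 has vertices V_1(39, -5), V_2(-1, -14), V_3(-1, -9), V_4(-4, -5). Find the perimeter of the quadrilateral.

|V_1V_2| = √((-40)² + (-9)²) = √1681 = 41
|V_2V_3| = √((0)² + (5)²) = √25 = 5
|V_3V_4| = √((-3)² + (4)²) = √25 = 5
|V_4V_1| = √((43)² + (0)²) = √1849 = 43
Perimeter = 41 + 5 + 5 + 43 = 94.

94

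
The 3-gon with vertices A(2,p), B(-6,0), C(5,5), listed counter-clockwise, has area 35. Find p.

Write out the shoelace sum; only the two edges meeting at A involve p:
2·Area = [(5·p − 2·5) + (2·0 − (-6)·p)] + -30
       = 11·p + -40 = 70
⇒ p = 10.

10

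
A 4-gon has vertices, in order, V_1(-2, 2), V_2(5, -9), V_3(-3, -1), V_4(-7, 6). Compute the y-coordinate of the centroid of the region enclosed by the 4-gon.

-41/51

Apply the shoelace formula. First the cross-terms c_i = x_i·y_{i+1} − x_{i+1}·y_i:
  8, -32, -25, -2  ⇒  2A = -51, A = -25.5.
Then Σ (y_i + y_{i+1})·c_i = 123, so ȳ = 123 / (6·(-25.5)) = -41/51.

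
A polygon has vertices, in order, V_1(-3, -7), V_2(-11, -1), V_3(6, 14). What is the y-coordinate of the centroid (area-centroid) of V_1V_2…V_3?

2

Apply the shoelace formula. First the cross-terms c_i = x_i·y_{i+1} − x_{i+1}·y_i:
  -74, -148, 0  ⇒  2A = -222, A = -111.
Then Σ (y_i + y_{i+1})·c_i = -1332, so ȳ = -1332 / (6·(-111)) = 2.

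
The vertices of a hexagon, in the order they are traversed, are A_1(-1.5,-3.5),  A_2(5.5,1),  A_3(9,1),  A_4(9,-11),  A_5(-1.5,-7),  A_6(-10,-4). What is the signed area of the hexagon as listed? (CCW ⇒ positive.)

-104.125

A_1→A_2: (-1.5)(1) − (5.5)(-3.5) = 17.75
A_2→A_3: (5.5)(1) − (9)(1) = -3.5
A_3→A_4: (9)(-11) − (9)(1) = -108
A_4→A_5: (9)(-7) − (-1.5)(-11) = -79.5
A_5→A_6: (-1.5)(-4) − (-10)(-7) = -64
A_6→A_1: (-10)(-3.5) − (-1.5)(-4) = 29
Σ = -208.25
Signed area = Σ/2 = -104.125 (negative ⇒ clockwise traversal).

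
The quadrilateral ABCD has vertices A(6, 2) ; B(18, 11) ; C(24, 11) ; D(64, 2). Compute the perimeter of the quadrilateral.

120

|AB| = √((12)² + (9)²) = √225 = 15
|BC| = √((6)² + (0)²) = √36 = 6
|CD| = √((40)² + (-9)²) = √1681 = 41
|DA| = √((-58)² + (0)²) = √3364 = 58
Perimeter = 15 + 6 + 41 + 58 = 120.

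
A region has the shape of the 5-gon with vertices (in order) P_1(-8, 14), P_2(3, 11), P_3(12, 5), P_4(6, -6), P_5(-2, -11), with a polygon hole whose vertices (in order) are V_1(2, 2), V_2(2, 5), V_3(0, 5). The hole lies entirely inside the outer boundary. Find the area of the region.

Outer boundary:
Apply the shoelace formula: 2A = Σ (x_i·y_{i+1} − x_{i+1}·y_i), indices taken mod 5.
Σ = (-130) + (-117) + (-102) + (-78) + (-116) = -543
Area = |Σ|/2 = 271.5.
Hole:
V_1→V_2: (2)(5) − (2)(2) = 6
V_2→V_3: (2)(5) − (0)(5) = 10
V_3→V_1: (0)(2) − (2)(5) = -10
Σ = 6
Area = |Σ|/2 = 3.
Net area = 271.5 − 3 = 268.5.

268.5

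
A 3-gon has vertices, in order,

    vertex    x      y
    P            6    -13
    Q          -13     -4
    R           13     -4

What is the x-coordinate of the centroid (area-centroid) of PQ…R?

2

Apply the shoelace (surveyor's) formula. First the cross-terms c_i = x_i·y_{i+1} − x_{i+1}·y_i:
  -193, 104, -145  ⇒  2A = -234, A = -117.
Then Σ (x_i + x_{i+1})·c_i = -1404, so x̄ = -1404 / (6·(-117)) = 2.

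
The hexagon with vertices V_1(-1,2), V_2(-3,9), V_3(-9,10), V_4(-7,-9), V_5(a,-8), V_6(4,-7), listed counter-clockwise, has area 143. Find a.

Write out the shoelace sum; only the two edges meeting at V_5 involve a:
2·Area = [((-7)·(-8) − a·(-9)) + (a·(-7) − 4·(-8))] + 200
       = 2·a + 288 = 286
⇒ a = -1.

-1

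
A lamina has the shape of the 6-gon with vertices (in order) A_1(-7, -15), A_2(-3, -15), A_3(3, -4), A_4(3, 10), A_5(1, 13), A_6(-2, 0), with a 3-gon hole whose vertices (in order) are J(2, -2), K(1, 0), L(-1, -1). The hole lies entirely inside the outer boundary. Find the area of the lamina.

119.5

Outer boundary:
Σ = (60) + (57) + (42) + (29) + (26) + (30) = 244
Area = |Σ|/2 = 122.
Hole:
Cross-terms: 2, -1, 4  ⇒  Σ = 5
Area = |Σ|/2 = 2.5.
Net area = 122 − 2.5 = 119.5.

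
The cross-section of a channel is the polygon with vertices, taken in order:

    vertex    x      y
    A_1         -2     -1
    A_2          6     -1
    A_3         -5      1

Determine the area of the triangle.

Apply Gauss's area formula: 2A = Σ (x_i·y_{i+1} − x_{i+1}·y_i), indices taken mod 3.
Cross-terms: 8, 1, 7  ⇒  Σ = 16
Area = |Σ|/2 = 8.

8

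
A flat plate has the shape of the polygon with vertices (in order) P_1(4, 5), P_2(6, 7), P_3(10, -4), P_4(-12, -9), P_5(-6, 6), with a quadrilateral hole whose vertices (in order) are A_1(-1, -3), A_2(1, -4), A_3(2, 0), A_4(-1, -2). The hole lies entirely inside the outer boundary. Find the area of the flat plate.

201

Outer boundary:
Σ = (-2) + (-94) + (-138) + (-126) + (-54) = -414
Area = |Σ|/2 = 207.
Hole:
Σ = (7) + (8) + (-4) + (1) = 12
Area = |Σ|/2 = 6.
Net area = 207 − 6 = 201.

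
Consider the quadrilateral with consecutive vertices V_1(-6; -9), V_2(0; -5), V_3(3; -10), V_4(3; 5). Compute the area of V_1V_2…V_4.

46.5

V_1→V_2: (-6)(-5) − (0)(-9) = 30
V_2→V_3: (0)(-10) − (3)(-5) = 15
V_3→V_4: (3)(5) − (3)(-10) = 45
V_4→V_1: (3)(-9) − (-6)(5) = 3
Σ = 93
Area = |Σ|/2 = 46.5.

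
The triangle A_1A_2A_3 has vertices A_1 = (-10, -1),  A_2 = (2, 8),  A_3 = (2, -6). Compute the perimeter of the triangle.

|A_1A_2| = √((12)² + (9)²) = √225 = 15
|A_2A_3| = √((0)² + (-14)²) = √196 = 14
|A_3A_1| = √((-12)² + (5)²) = √169 = 13
Perimeter = 15 + 14 + 13 = 42.

42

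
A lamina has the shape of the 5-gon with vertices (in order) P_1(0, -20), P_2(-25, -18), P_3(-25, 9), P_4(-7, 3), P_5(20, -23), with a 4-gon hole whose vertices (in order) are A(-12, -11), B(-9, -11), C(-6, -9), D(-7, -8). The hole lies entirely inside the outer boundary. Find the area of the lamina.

736

Outer boundary:
Apply Gauss's area formula: 2A = Σ (x_i·y_{i+1} − x_{i+1}·y_i), indices taken mod 5.
Σ = (-500) + (-675) + (-12) + (101) + (-400) = -1486
Area = |Σ|/2 = 743.
Hole:
Apply the shoelace formula: 2A = Σ (x_i·y_{i+1} − x_{i+1}·y_i), indices taken mod 4.
A→B: (-12)(-11) − (-9)(-11) = 33
B→C: (-9)(-9) − (-6)(-11) = 15
C→D: (-6)(-8) − (-7)(-9) = -15
D→A: (-7)(-11) − (-12)(-8) = -19
Σ = 14
Area = |Σ|/2 = 7.
Net area = 743 − 7 = 736.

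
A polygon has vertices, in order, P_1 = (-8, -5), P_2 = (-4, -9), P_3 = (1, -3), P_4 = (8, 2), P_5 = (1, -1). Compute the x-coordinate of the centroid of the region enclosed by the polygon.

-113/57

Apply the surveyor's formula. First the cross-terms c_i = x_i·y_{i+1} − x_{i+1}·y_i:
  52, 21, 26, -10, -13  ⇒  2A = 76, A = 38.
Then Σ (x_i + x_{i+1})·c_i = -452, so x̄ = -452 / (6·38) = -113/57.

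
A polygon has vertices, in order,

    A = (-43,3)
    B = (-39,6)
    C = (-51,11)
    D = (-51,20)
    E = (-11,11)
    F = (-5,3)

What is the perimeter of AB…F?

116

|AB| = √((4)² + (3)²) = √25 = 5
|BC| = √((-12)² + (5)²) = √169 = 13
|CD| = √((0)² + (9)²) = √81 = 9
|DE| = √((40)² + (-9)²) = √1681 = 41
|EF| = √((6)² + (-8)²) = √100 = 10
|FA| = √((-38)² + (0)²) = √1444 = 38
Perimeter = 5 + 13 + 9 + 41 + 10 + 38 = 116.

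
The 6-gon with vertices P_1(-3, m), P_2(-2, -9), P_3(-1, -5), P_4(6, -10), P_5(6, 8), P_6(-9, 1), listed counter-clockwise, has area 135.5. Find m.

-2

The doubled signed area Σ (x_i y_{i+1} − x_{i+1} y_i) is linear in m.
With m=0 it equals 257; the coefficient of m is -7 (from the two edges through P_1).
So -7·m + 257 = 2·135.5 = 271 ⇒ m = -2.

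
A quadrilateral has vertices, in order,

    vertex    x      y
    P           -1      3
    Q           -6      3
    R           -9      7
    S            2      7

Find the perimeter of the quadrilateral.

|PQ| = √((-5)² + (0)²) = √25 = 5
|QR| = √((-3)² + (4)²) = √25 = 5
|RS| = √((11)² + (0)²) = √121 = 11
|SP| = √((-3)² + (-4)²) = √25 = 5
Perimeter = 5 + 5 + 11 + 5 = 26.

26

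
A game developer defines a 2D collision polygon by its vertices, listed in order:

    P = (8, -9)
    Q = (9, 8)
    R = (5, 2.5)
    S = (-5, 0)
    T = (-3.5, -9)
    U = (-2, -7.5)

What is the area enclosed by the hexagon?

Apply Gauss's area formula: 2A = Σ (x_i·y_{i+1} − x_{i+1}·y_i), indices taken mod 6.
Σ = (145) + (-17.5) + (12.5) + (45) + (8.25) + (78) = 271.25
Area = |Σ|/2 = 135.625.

135.625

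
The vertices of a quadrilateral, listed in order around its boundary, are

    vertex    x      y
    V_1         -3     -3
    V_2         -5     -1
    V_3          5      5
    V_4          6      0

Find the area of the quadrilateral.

40

Apply the surveyor's formula: 2A = Σ (x_i·y_{i+1} − x_{i+1}·y_i), indices taken mod 4.
Σ = (-12) + (-20) + (-30) + (-18) = -80
Area = |Σ|/2 = 40.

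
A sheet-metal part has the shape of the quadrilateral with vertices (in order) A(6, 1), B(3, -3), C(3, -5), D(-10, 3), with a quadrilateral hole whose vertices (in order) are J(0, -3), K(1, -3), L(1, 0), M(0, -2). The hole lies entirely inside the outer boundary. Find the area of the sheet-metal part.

46

Outer boundary:
Apply the shoelace formula: 2A = Σ (x_i·y_{i+1} − x_{i+1}·y_i), indices taken mod 4.
Σ = (-21) + (-6) + (-41) + (-28) = -96
Area = |Σ|/2 = 48.
Hole:
J→K: (0)(-3) − (1)(-3) = 3
K→L: (1)(0) − (1)(-3) = 3
L→M: (1)(-2) − (0)(0) = -2
M→J: (0)(-3) − (0)(-2) = 0
Σ = 4
Area = |Σ|/2 = 2.
Net area = 48 − 2 = 46.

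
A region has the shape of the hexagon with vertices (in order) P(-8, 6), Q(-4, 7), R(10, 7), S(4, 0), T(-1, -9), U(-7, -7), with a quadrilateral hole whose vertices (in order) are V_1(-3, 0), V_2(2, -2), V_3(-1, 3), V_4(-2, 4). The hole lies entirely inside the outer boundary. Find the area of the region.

162

Outer boundary:
Apply the shoelace (surveyor's) formula: 2A = Σ (x_i·y_{i+1} − x_{i+1}·y_i), indices taken mod 6.
P→Q: (-8)(7) − (-4)(6) = -32
Q→R: (-4)(7) − (10)(7) = -98
R→S: (10)(0) − (4)(7) = -28
S→T: (4)(-9) − (-1)(0) = -36
T→U: (-1)(-7) − (-7)(-9) = -56
U→P: (-7)(6) − (-8)(-7) = -98
Σ = -348
Area = |Σ|/2 = 174.
Hole:
Σ = (6) + (4) + (2) + (12) = 24
Area = |Σ|/2 = 12.
Net area = 174 − 12 = 162.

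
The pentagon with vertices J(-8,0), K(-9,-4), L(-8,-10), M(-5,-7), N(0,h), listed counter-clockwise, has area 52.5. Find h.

3

Write out the shoelace sum; only the two edges meeting at N involve h:
2·Area = [((-5)·h − 0·(-7)) + (0·0 − (-8)·h)] + 96
       = 3·h + 96 = 105
⇒ h = 3.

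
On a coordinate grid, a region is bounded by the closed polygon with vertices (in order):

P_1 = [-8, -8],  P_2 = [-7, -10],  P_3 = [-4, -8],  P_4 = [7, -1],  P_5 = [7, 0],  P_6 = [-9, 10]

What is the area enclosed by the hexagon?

164.5

Apply the surveyor's formula: 2A = Σ (x_i·y_{i+1} − x_{i+1}·y_i), indices taken mod 6.
P_1→P_2: (-8)(-10) − (-7)(-8) = 24
P_2→P_3: (-7)(-8) − (-4)(-10) = 16
P_3→P_4: (-4)(-1) − (7)(-8) = 60
P_4→P_5: (7)(0) − (7)(-1) = 7
P_5→P_6: (7)(10) − (-9)(0) = 70
P_6→P_1: (-9)(-8) − (-8)(10) = 152
Σ = 329
Area = |Σ|/2 = 164.5.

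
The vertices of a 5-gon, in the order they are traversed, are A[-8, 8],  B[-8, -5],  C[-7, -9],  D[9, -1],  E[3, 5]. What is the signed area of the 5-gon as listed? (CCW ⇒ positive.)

170.5

Apply Gauss's area formula: 2A = Σ (x_i·y_{i+1} − x_{i+1}·y_i), indices taken mod 5.
Σ = (104) + (37) + (88) + (48) + (64) = 341
Signed area = Σ/2 = 170.5 (positive ⇒ counter-clockwise traversal).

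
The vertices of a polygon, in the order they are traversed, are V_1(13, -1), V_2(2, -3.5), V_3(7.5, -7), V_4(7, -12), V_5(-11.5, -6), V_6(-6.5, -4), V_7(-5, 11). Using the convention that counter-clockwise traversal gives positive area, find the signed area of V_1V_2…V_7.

-237.375

Apply the surveyor's formula: 2A = Σ (x_i·y_{i+1} − x_{i+1}·y_i), indices taken mod 7.
Cross-terms: -43.5, 12.25, -41, -180, 7, -91.5, -138  ⇒  Σ = -474.75
Signed area = Σ/2 = -237.375 (negative ⇒ clockwise traversal).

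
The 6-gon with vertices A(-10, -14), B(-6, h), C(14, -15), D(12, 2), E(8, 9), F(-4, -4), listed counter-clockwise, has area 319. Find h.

-13

Write out the shoelace sum; only the two edges meeting at B involve h:
2·Area = [((-10)·h − (-6)·(-14)) + ((-6)·(-15) − 14·h)] + 320
       = -24·h + 326 = 638
⇒ h = -13.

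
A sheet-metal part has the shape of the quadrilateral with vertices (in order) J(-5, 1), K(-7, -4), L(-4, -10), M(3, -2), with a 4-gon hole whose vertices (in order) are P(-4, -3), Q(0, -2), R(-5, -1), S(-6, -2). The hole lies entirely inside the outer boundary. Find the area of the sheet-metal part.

50

Outer boundary:
Σ = (27) + (54) + (38) + (-7) = 112
Area = |Σ|/2 = 56.
Hole:
Apply the shoelace (surveyor's) formula: 2A = Σ (x_i·y_{i+1} − x_{i+1}·y_i), indices taken mod 4.
Σ = (8) + (-10) + (4) + (10) = 12
Area = |Σ|/2 = 6.
Net area = 56 − 6 = 50.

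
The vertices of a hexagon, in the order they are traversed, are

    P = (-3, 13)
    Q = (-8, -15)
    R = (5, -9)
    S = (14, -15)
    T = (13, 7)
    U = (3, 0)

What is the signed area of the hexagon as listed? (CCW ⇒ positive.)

329

Apply the shoelace formula: 2A = Σ (x_i·y_{i+1} − x_{i+1}·y_i), indices taken mod 6.
P→Q: (-3)(-15) − (-8)(13) = 149
Q→R: (-8)(-9) − (5)(-15) = 147
R→S: (5)(-15) − (14)(-9) = 51
S→T: (14)(7) − (13)(-15) = 293
T→U: (13)(0) − (3)(7) = -21
U→P: (3)(13) − (-3)(0) = 39
Σ = 658
Signed area = Σ/2 = 329 (positive ⇒ counter-clockwise traversal).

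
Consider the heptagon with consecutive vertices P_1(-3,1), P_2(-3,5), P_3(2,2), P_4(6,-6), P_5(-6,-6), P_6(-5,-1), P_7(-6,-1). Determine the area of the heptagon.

Apply the shoelace (surveyor's) formula: 2A = Σ (x_i·y_{i+1} − x_{i+1}·y_i), indices taken mod 7.
Σ = (-12) + (-16) + (-24) + (-72) + (-24) + (-1) + (-9) = -158
Area = |Σ|/2 = 79.

79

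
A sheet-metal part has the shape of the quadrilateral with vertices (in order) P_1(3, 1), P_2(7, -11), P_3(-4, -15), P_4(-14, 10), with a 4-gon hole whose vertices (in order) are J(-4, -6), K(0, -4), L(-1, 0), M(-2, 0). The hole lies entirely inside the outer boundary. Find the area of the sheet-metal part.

Outer boundary:
Apply the shoelace (surveyor's) formula: 2A = Σ (x_i·y_{i+1} − x_{i+1}·y_i), indices taken mod 4.
P_1→P_2: (3)(-11) − (7)(1) = -40
P_2→P_3: (7)(-15) − (-4)(-11) = -149
P_3→P_4: (-4)(10) − (-14)(-15) = -250
P_4→P_1: (-14)(1) − (3)(10) = -44
Σ = -483
Area = |Σ|/2 = 241.5.
Hole:
Cross-terms: 16, -4, 0, 12  ⇒  Σ = 24
Area = |Σ|/2 = 12.
Net area = 241.5 − 12 = 229.5.

229.5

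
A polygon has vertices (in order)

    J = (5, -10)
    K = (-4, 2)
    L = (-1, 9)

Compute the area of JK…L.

49.5

Cross-terms: -30, -34, -35  ⇒  Σ = -99
Area = |Σ|/2 = 49.5.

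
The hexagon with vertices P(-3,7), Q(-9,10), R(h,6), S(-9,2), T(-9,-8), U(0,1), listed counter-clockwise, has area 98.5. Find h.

-10

The doubled signed area Σ (x_i y_{i+1} − x_{i+1} y_i) is linear in h.
With h=0 it equals 117; the coefficient of h is -8 (from the two edges through R).
So -8·h + 117 = 2·98.5 = 197 ⇒ h = -10.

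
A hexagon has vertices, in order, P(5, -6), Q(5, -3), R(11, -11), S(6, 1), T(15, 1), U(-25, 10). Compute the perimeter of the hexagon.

|PQ| = √((0)² + (3)²) = √9 = 3
|QR| = √((6)² + (-8)²) = √100 = 10
|RS| = √((-5)² + (12)²) = √169 = 13
|ST| = √((9)² + (0)²) = √81 = 9
|TU| = √((-40)² + (9)²) = √1681 = 41
|UP| = √((30)² + (-16)²) = √1156 = 34
Perimeter = 3 + 10 + 13 + 9 + 41 + 34 = 110.

110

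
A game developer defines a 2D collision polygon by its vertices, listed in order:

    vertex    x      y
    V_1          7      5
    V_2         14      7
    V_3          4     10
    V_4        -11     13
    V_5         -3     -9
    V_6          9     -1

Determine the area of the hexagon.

263.5

Apply the surveyor's formula: 2A = Σ (x_i·y_{i+1} − x_{i+1}·y_i), indices taken mod 6.
Σ = (-21) + (112) + (162) + (138) + (84) + (52) = 527
Area = |Σ|/2 = 263.5.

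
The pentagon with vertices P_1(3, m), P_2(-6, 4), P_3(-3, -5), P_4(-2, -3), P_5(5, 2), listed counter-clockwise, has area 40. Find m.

The doubled signed area Σ (x_i y_{i+1} − x_{i+1} y_i) is linear in m.
With m=0 it equals 58; the coefficient of m is 11 (from the two edges through P_1).
So 11·m + 58 = 2·40 = 80 ⇒ m = 2.

2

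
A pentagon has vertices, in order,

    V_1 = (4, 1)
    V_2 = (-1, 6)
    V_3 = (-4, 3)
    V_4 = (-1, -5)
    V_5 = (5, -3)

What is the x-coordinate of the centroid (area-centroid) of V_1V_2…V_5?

Apply the shoelace formula. First the cross-terms c_i = x_i·y_{i+1} − x_{i+1}·y_i:
  25, 21, 23, 28, 17  ⇒  2A = 114, A = 57.
Then Σ (x_i + x_{i+1})·c_i = 120, so x̄ = 120 / (6·57) = 20/57.

20/57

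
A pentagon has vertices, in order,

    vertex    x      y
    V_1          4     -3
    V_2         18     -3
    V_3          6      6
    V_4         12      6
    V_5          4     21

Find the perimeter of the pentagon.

76

|V_1V_2| = √((14)² + (0)²) = √196 = 14
|V_2V_3| = √((-12)² + (9)²) = √225 = 15
|V_3V_4| = √((6)² + (0)²) = √36 = 6
|V_4V_5| = √((-8)² + (15)²) = √289 = 17
|V_5V_1| = √((0)² + (-24)²) = √576 = 24
Perimeter = 14 + 15 + 6 + 17 + 24 = 76.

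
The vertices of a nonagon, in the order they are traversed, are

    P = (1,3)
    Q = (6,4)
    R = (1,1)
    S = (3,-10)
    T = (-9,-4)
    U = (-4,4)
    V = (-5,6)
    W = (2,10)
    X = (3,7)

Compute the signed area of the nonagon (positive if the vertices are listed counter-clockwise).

P→Q: (1)(4) − (6)(3) = -14
Q→R: (6)(1) − (1)(4) = 2
R→S: (1)(-10) − (3)(1) = -13
S→T: (3)(-4) − (-9)(-10) = -102
T→U: (-9)(4) − (-4)(-4) = -52
U→V: (-4)(6) − (-5)(4) = -4
V→W: (-5)(10) − (2)(6) = -62
W→X: (2)(7) − (3)(10) = -16
X→P: (3)(3) − (1)(7) = 2
Σ = -259
Signed area = Σ/2 = -129.5 (negative ⇒ clockwise traversal).

-129.5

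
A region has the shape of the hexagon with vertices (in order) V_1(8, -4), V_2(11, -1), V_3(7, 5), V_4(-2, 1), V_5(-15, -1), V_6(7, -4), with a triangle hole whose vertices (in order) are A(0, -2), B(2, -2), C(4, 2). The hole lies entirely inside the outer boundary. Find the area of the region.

Outer boundary:
Σ = (36) + (62) + (17) + (17) + (67) + (4) = 203
Area = |Σ|/2 = 101.5.
Hole:
Apply the shoelace (surveyor's) formula: 2A = Σ (x_i·y_{i+1} − x_{i+1}·y_i), indices taken mod 3.
Σ = (4) + (12) + (-8) = 8
Area = |Σ|/2 = 4.
Net area = 101.5 − 4 = 97.5.

97.5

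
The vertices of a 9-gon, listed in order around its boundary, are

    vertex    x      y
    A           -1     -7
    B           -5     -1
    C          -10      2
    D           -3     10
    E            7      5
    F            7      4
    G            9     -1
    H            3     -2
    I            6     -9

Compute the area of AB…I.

182

Cross-terms: -34, -20, -94, -85, -7, -43, -15, -15, -51  ⇒  Σ = -364
Area = |Σ|/2 = 182.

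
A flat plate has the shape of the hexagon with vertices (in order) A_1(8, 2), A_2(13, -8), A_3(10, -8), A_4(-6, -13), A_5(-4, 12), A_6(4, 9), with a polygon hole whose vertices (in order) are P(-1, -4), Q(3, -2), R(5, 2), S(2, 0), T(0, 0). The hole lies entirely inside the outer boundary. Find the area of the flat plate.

269

Outer boundary:
Apply the surveyor's formula: 2A = Σ (x_i·y_{i+1} − x_{i+1}·y_i), indices taken mod 6.
A_1→A_2: (8)(-8) − (13)(2) = -90
A_2→A_3: (13)(-8) − (10)(-8) = -24
A_3→A_4: (10)(-13) − (-6)(-8) = -178
A_4→A_5: (-6)(12) − (-4)(-13) = -124
A_5→A_6: (-4)(9) − (4)(12) = -84
A_6→A_1: (4)(2) − (8)(9) = -64
Σ = -564
Area = |Σ|/2 = 282.
Hole:
Apply Gauss's area formula: 2A = Σ (x_i·y_{i+1} − x_{i+1}·y_i), indices taken mod 5.
Σ = (14) + (16) + (-4) + (0) + (0) = 26
Area = |Σ|/2 = 13.
Net area = 282 − 13 = 269.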